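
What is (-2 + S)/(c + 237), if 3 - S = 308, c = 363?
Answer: -307/600 ≈ -0.51167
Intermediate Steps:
S = -305 (S = 3 - 1*308 = 3 - 308 = -305)
(-2 + S)/(c + 237) = (-2 - 305)/(363 + 237) = -307/600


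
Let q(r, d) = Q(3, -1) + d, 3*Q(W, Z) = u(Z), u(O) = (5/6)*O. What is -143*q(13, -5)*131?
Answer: 1779635/18 ≈ 98869.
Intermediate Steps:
u(O) = 5*O/6 (u(O) = (5*(⅙))*O = 5*O/6)
Q(W, Z) = 5*Z/18 (Q(W, Z) = (5*Z/6)/3 = 5*Z/18)
q(r, d) = -5/18 + d (q(r, d) = (5/18)*(-1) + d = -5/18 + d)
-143*q(13, -5)*131 = -143*(-5/18 - 5)*131 = -143*(-95/18)*131 = (13585/18)*131 = 1779635/18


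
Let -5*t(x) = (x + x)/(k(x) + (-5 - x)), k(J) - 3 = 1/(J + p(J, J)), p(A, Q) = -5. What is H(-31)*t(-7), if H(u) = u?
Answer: -5208/295 ≈ -17.654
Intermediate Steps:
k(J) = 3 + 1/(-5 + J) (k(J) = 3 + 1/(J - 5) = 3 + 1/(-5 + J))
t(x) = -2*x/(5*(-5 - x + (-14 + 3*x)/(-5 + x))) (t(x) = -(x + x)/(5*((-14 + 3*x)/(-5 + x) + (-5 - x))) = -2*x/(5*(-5 - x + (-14 + 3*x)/(-5 + x))))
H(-31)*t(-7) = -62*(-7)*(-5 - 7)/(5*(-11 + (-7)² - 3*(-7))) = -62*(-7)*(-12)/(5*(-11 + 49 + 21)) = -62*(-7)*(-12)/(5*59) = -31*168/295 = -5208/295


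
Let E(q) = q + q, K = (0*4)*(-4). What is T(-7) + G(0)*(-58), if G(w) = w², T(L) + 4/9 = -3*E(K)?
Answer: -4/9 ≈ -0.44444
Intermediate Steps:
K = 0 (K = 0*(-4) = 0)
E(q) = 2*q
T(L) = -4/9 (T(L) = -4/9 - 6*0 = -4/9 - 3*0 = -4/9 + 0 = -4/9)
T(-7) + G(0)*(-58) = -4/9 + 0²*(-58) = -4/9 + 0*(-58) = -4/9 + 0 = -4/9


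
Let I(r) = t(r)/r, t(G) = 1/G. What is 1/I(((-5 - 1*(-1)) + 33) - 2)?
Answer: 729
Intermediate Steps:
I(r) = r**(-2) (I(r) = 1/(r*r) = r**(-2))
1/I(((-5 - 1*(-1)) + 33) - 2) = 1/((((-5 - 1*(-1)) + 33) - 2)**(-2)) = 1/((((-5 + 1) + 33) - 2)**(-2)) = 1/(((-4 + 33) - 2)**(-2)) = 1/((29 - 2)**(-2)) = 1/(27**(-2)) = 1/(1/729) = 729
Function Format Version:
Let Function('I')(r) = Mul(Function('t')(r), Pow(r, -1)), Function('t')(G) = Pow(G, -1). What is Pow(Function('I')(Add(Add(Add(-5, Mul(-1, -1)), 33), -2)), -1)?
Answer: 729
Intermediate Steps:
Function('I')(r) = Pow(r, -2) (Function('I')(r) = Mul(Pow(r, -1), Pow(r, -1)) = Pow(r, -2))
Pow(Function('I')(Add(Add(Add(-5, Mul(-1, -1)), 33), -2)), -1) = Pow(Pow(Add(Add(Add(-5, Mul(-1, -1)), 33), -2), -2), -1) = Pow(Pow(Add(Add(Add(-5, 1), 33), -2), -2), -1) = Pow(Pow(Add(Add(-4, 33), -2), -2), -1) = Pow(Pow(Add(29, -2), -2), -1) = Pow(Pow(27, -2), -1) = Pow(Rational(1, 729), -1) = 729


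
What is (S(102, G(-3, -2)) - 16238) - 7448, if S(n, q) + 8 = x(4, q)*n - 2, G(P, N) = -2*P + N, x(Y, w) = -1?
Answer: -23798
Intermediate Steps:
G(P, N) = N - 2*P
S(n, q) = -10 - n (S(n, q) = -8 + (-n - 2) = -8 + (-2 - n) = -10 - n)
(S(102, G(-3, -2)) - 16238) - 7448 = ((-10 - 1*102) - 16238) - 7448 = ((-10 - 102) - 16238) - 7448 = (-112 - 16238) - 7448 = -16350 - 7448 = -23798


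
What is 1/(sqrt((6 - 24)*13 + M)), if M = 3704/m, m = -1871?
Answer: -I*sqrt(826080178)/441518 ≈ -0.065097*I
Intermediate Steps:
M = -3704/1871 (M = 3704/(-1871) = 3704*(-1/1871) = -3704/1871 ≈ -1.9797)
1/(sqrt((6 - 24)*13 + M)) = 1/(sqrt((6 - 24)*13 - 3704/1871)) = 1/(sqrt(-18*13 - 3704/1871)) = 1/(sqrt(-234 - 3704/1871)) = 1/(sqrt(-441518/1871)) = 1/(I*sqrt(826080178)/1871) = -I*sqrt(826080178)/441518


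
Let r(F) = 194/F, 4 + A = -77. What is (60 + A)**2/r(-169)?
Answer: -74529/194 ≈ -384.17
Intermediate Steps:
A = -81 (A = -4 - 77 = -81)
(60 + A)**2/r(-169) = (60 - 81)**2/((194/(-169))) = (-21)**2/((194*(-1/169))) = 441/(-194/169) = 441*(-169/194) = -74529/194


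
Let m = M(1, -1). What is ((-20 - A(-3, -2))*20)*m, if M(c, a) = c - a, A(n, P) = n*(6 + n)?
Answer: -440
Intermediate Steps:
m = 2 (m = 1 - 1*(-1) = 1 + 1 = 2)
((-20 - A(-3, -2))*20)*m = ((-20 - (-3)*(6 - 3))*20)*2 = ((-20 - (-3)*3)*20)*2 = ((-20 - 1*(-9))*20)*2 = ((-20 + 9)*20)*2 = -11*20*2 = -220*2 = -440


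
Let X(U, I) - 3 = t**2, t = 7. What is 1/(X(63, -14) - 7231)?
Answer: -1/7179 ≈ -0.00013930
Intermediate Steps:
X(U, I) = 52 (X(U, I) = 3 + 7**2 = 3 + 49 = 52)
1/(X(63, -14) - 7231) = 1/(52 - 7231) = 1/(-7179) = -1/7179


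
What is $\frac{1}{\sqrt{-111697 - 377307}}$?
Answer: $- \frac{i \sqrt{122251}}{244502} \approx - 0.00143 i$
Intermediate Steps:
$\frac{1}{\sqrt{-111697 - 377307}} = \frac{1}{\sqrt{-489004}} = \frac{1}{2 i \sqrt{122251}} = - \frac{i \sqrt{122251}}{244502}$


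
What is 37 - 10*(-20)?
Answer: 237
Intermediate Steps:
37 - 10*(-20) = 37 + 200 = 237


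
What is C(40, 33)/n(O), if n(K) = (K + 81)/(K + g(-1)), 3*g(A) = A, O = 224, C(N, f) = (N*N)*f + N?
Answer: 116248/3 ≈ 38749.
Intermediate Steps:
C(N, f) = N + f*N² (C(N, f) = N²*f + N = f*N² + N = N + f*N²)
g(A) = A/3
n(K) = (81 + K)/(-⅓ + K) (n(K) = (K + 81)/(K + (⅓)*(-1)) = (81 + K)/(K - ⅓) = (81 + K)/(-⅓ + K))
C(40, 33)/n(O) = (40*(1 + 40*33))/((3*(81 + 224)/(-1 + 3*224))) = (40*(1 + 1320))/((3*305/(-1 + 672))) = (40*1321)/((3*305/671)) = 52840/((3*(1/671)*305)) = 52840/(15/11) = 52840*(11/15) = 116248/3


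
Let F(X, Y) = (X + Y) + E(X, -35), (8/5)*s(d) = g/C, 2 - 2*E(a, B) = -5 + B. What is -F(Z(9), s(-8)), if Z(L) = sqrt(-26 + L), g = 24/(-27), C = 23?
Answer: -4342/207 - I*sqrt(17) ≈ -20.976 - 4.1231*I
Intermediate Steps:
E(a, B) = 7/2 - B/2 (E(a, B) = 1 - (-5 + B)/2 = 1 + (5/2 - B/2) = 7/2 - B/2)
g = -8/9 (g = 24*(-1/27) = -8/9 ≈ -0.88889)
s(d) = -5/207 (s(d) = 5*(-8/9/23)/8 = 5*(-8/9*1/23)/8 = (5/8)*(-8/207) = -5/207)
F(X, Y) = 21 + X + Y (F(X, Y) = (X + Y) + (7/2 - 1/2*(-35)) = (X + Y) + (7/2 + 35/2) = (X + Y) + 21 = 21 + X + Y)
-F(Z(9), s(-8)) = -(21 + sqrt(-26 + 9) - 5/207) = -(21 + sqrt(-17) - 5/207) = -(21 + I*sqrt(17) - 5/207) = -(4342/207 + I*sqrt(17)) = -4342/207 - I*sqrt(17)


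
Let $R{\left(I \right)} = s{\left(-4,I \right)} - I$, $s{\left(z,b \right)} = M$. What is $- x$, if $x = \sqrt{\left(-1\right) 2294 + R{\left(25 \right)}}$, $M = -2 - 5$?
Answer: $- i \sqrt{2326} \approx - 48.229 i$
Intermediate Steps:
$M = -7$
$s{\left(z,b \right)} = -7$
$R{\left(I \right)} = -7 - I$
$x = i \sqrt{2326}$ ($x = \sqrt{\left(-1\right) 2294 - 32} = \sqrt{-2294 - 32} = \sqrt{-2326} = i \sqrt{2326} \approx 48.229 i$)
$- x = - i \sqrt{2326}$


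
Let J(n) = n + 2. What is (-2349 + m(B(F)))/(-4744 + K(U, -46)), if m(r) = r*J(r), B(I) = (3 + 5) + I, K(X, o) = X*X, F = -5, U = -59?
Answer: 778/421 ≈ 1.8480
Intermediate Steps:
J(n) = 2 + n
K(X, o) = X²
B(I) = 8 + I
m(r) = r*(2 + r)
(-2349 + m(B(F)))/(-4744 + K(U, -46)) = (-2349 + (8 - 5)*(2 + (8 - 5)))/(-4744 + (-59)²) = (-2349 + 3*(2 + 3))/(-4744 + 3481) = (-2349 + 3*5)/(-1263) = (-2349 + 15)*(-1/1263) = -2334*(-1/1263) = 778/421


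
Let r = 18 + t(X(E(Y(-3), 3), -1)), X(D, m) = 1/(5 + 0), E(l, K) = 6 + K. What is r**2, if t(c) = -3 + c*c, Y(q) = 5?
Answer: 141376/625 ≈ 226.20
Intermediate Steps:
X(D, m) = 1/5
t(c) = -3 + c**2
r = 376/25 (r = 18 + (-3 + (1/5)**2) = 18 + (-3 + 1/25) = 18 - 74/25 = 376/25 ≈ 15.040)
r**2 = (376/25)**2 = 141376/625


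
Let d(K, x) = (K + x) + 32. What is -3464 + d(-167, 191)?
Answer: -3408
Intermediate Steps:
d(K, x) = 32 + K + x
-3464 + d(-167, 191) = -3464 + (32 - 167 + 191) = -3464 + 56 = -3408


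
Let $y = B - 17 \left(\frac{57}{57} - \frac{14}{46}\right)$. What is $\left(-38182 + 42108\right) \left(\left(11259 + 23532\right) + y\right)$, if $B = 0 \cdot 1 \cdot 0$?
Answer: $\frac{3140489846}{23} \approx 1.3654 \cdot 10^{8}$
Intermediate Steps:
$B = 0$ ($B = 0 \cdot 0 = 0$)
$y = - \frac{272}{23}$ ($y = 0 - 17 \left(\frac{57}{57} - \frac{14}{46}\right) = 0 - 17 \left(57 \cdot \frac{1}{57} - \frac{7}{23}\right) = 0 - 17 \left(1 - \frac{7}{23}\right) = 0 - \frac{272}{23} = - \frac{272}{23} \approx -11.826$)
$\left(-38182 + 42108\right) \left(\left(11259 + 23532\right) + y\right) = \left(-38182 + 42108\right) \left(\left(11259 + 23532\right) - \frac{272}{23}\right) = 3926 \left(34791 - \frac{272}{23}\right) = 3926 \cdot \frac{799921}{23} = \frac{3140489846}{23}$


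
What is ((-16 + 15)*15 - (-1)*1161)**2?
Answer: 1313316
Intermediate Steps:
((-16 + 15)*15 - (-1)*1161)**2 = (-1*15 - 1*(-1161))**2 = (-15 + 1161)**2 = 1146**2 = 1313316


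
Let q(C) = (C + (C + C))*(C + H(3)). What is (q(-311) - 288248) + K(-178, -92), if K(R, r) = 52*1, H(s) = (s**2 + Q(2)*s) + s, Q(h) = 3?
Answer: -17626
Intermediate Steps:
H(s) = s**2 + 4*s (H(s) = (s**2 + 3*s) + s = s**2 + 4*s)
q(C) = 3*C*(21 + C) (q(C) = (C + (C + C))*(C + 3*(4 + 3)) = (C + 2*C)*(C + 3*7) = (3*C)*(C + 21) = (3*C)*(21 + C) = 3*C*(21 + C))
K(R, r) = 52
(q(-311) - 288248) + K(-178, -92) = (3*(-311)*(21 - 311) - 288248) + 52 = (3*(-311)*(-290) - 288248) + 52 = (270570 - 288248) + 52 = -17678 + 52 = -17626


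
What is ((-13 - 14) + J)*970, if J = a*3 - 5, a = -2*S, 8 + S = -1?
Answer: 21340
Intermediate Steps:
S = -9 (S = -8 - 1 = -9)
a = 18 (a = -2*(-9) = 18)
J = 49 (J = 18*3 - 5 = 54 - 5 = 49)
((-13 - 14) + J)*970 = ((-13 - 14) + 49)*970 = (-27 + 49)*970 = 22*970 = 21340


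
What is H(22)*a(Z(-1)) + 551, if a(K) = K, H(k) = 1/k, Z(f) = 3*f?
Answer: 12119/22 ≈ 550.86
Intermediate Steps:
H(22)*a(Z(-1)) + 551 = (3*(-1))/22 + 551 = (1/22)*(-3) + 551 = -3/22 + 551 = 12119/22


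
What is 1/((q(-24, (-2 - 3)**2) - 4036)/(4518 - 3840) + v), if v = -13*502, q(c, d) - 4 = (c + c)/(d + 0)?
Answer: -2825/18452758 ≈ -0.00015309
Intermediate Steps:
q(c, d) = 4 + 2*c/d (q(c, d) = 4 + (c + c)/(d + 0) = 4 + (2*c)/d = 4 + 2*c/d)
v = -6526
1/((q(-24, (-2 - 3)**2) - 4036)/(4518 - 3840) + v) = 1/(((4 + 2*(-24)/(-2 - 3)**2) - 4036)/(4518 - 3840) - 6526) = 1/(((4 + 2*(-24)/(-5)**2) - 4036)/678 - 6526) = 1/(((4 + 2*(-24)/25) - 4036)*(1/678) - 6526) = 1/(((4 + 2*(-24)*(1/25)) - 4036)*(1/678) - 6526) = 1/(((4 - 48/25) - 4036)*(1/678) - 6526) = 1/((52/25 - 4036)*(1/678) - 6526) = 1/(-100848/25*1/678 - 6526) = 1/(-16808/2825 - 6526) = 1/(-18452758/2825) = -2825/18452758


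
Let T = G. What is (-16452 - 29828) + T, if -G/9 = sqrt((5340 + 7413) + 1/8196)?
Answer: -46280 - 3*sqrt(214168833861)/1366 ≈ -47296.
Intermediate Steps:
G = -3*sqrt(214168833861)/1366 (G = -9*sqrt((5340 + 7413) + 1/8196) = -9*sqrt(12753 + 1/8196) = -3*sqrt(214168833861)/1366 ≈ -1016.4)
T = -3*sqrt(214168833861)/1366 ≈ -1016.4
(-16452 - 29828) + T = (-16452 - 29828) - 3*sqrt(214168833861)/1366 = -46280 - 3*sqrt(214168833861)/1366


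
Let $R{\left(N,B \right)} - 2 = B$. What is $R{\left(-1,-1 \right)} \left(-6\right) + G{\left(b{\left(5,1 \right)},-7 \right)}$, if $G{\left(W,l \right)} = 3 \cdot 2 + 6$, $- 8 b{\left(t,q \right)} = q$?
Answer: $6$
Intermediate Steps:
$R{\left(N,B \right)} = 2 + B$
$b{\left(t,q \right)} = - \frac{q}{8}$
$G{\left(W,l \right)} = 12$ ($G{\left(W,l \right)} = 6 + 6 = 12$)
$R{\left(-1,-1 \right)} \left(-6\right) + G{\left(b{\left(5,1 \right)},-7 \right)} = \left(2 - 1\right) \left(-6\right) + 12 = 1 \left(-6\right) + 12 = -6 + 12 = 6$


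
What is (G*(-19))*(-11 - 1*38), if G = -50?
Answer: -46550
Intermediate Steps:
(G*(-19))*(-11 - 1*38) = (-50*(-19))*(-11 - 1*38) = 950*(-11 - 38) = 950*(-49) = -46550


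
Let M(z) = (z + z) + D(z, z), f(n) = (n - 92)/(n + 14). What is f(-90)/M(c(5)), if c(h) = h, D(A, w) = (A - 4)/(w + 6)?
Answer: 1001/4218 ≈ 0.23732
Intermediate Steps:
f(n) = (-92 + n)/(14 + n)
D(A, w) = (-4 + A)/(6 + w)
M(z) = 2*z + (-4 + z)/(6 + z) (M(z) = (z + z) + (-4 + z)/(6 + z) = 2*z + (-4 + z)/(6 + z))
f(-90)/M(c(5)) = ((-92 - 90)/(14 - 90))/(((-4 + 5 + 2*5*(6 + 5))/(6 + 5))) = (-182/(-76))/(((-4 + 5 + 2*5*11)/11)) = (-1/76*(-182))/(((-4 + 5 + 110)/11)) = 91/(38*(((1/11)*111))) = 91/(38*(111/11)) = (91/38)*(11/111) = 1001/4218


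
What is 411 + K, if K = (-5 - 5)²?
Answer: 511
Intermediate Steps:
K = 100 (K = (-10)² = 100)
411 + K = 411 + 100 = 511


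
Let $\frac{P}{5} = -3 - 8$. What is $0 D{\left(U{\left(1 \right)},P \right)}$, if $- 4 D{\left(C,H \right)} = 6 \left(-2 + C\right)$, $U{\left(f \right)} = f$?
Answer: $0$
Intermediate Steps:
$P = -55$ ($P = 5 \left(-3 - 8\right) = 5 \left(-11\right) = -55$)
$D{\left(C,H \right)} = 3 - \frac{3 C}{2}$ ($D{\left(C,H \right)} = - \frac{6 \left(-2 + C\right)}{4} = - \frac{-12 + 6 C}{4} = 3 - \frac{3 C}{2}$)
$0 D{\left(U{\left(1 \right)},P \right)} = 0 \left(3 - \frac{3}{2}\right) = 0 \cdot \frac{3}{2} = 0$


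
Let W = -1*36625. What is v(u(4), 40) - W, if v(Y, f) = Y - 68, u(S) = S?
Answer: 36561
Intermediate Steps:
v(Y, f) = -68 + Y
W = -36625
v(u(4), 40) - W = (-68 + 4) - 1*(-36625) = -64 + 36625 = 36561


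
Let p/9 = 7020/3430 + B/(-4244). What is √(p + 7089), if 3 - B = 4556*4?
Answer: √77259088296789/103978 ≈ 84.534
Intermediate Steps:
B = -18221 (B = 3 - 4556*4 = 3 - 1*18224 = 3 - 18224 = -18221)
p = 83061819/1455692 (p = 9*(7020/3430 - 18221/(-4244)) = 9*(7020*(1/3430) - 18221*(-1/4244)) = 9*(702/343 + 18221/4244) = 9*(9229091/1455692) = 83061819/1455692 ≈ 57.060)
√(p + 7089) = √(83061819/1455692 + 7089) = √(10402462407/1455692) = √77259088296789/103978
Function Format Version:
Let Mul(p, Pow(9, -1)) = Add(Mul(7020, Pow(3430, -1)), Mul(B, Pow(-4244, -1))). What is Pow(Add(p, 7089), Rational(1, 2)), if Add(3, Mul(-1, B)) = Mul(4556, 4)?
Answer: Mul(Rational(1, 103978), Pow(77259088296789, Rational(1, 2))) ≈ 84.534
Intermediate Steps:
B = -18221 (B = Add(3, Mul(-1, Mul(4556, 4))) = Add(3, Mul(-1, 18224)) = Add(3, -18224) = -18221)
p = Rational(83061819, 1455692) (p = Mul(9, Add(Mul(7020, Pow(3430, -1)), Mul(-18221, Pow(-4244, -1)))) = Mul(9, Add(Mul(7020, Rational(1, 3430)), Mul(-18221, Rational(-1, 4244)))) = Mul(9, Add(Rational(702, 343), Rational(18221, 4244))) = Mul(9, Rational(9229091, 1455692)) = Rational(83061819, 1455692) ≈ 57.060)
Pow(Add(p, 7089), Rational(1, 2)) = Pow(Add(Rational(83061819, 1455692), 7089), Rational(1, 2)) = Pow(Rational(10402462407, 1455692), Rational(1, 2)) = Mul(Rational(1, 103978), Pow(77259088296789, Rational(1, 2)))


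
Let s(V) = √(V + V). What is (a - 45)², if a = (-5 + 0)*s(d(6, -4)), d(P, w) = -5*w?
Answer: 3025 + 900*√10 ≈ 5871.0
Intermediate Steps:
s(V) = √2*√V (s(V) = √(2*V) = √2*√V)
a = -10*√10 (a = (-5 + 0)*(√2*√(-5*(-4))) = -5*√2*√20 = -5*√2*2*√5 = -10*√10 ≈ -31.623)
(a - 45)² = (-10*√10 - 45)² = (-45 - 10*√10)²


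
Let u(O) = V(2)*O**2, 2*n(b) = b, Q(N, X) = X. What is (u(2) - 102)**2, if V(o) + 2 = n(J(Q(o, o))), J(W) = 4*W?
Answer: 8836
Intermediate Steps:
n(b) = b/2
V(o) = -2 + 2*o (V(o) = -2 + (4*o)/2 = -2 + 2*o)
u(O) = 2*O**2 (u(O) = (-2 + 2*2)*O**2 = (-2 + 4)*O**2 = 2*O**2)
(u(2) - 102)**2 = (2*2**2 - 102)**2 = (2*4 - 102)**2 = (8 - 102)**2 = (-94)**2 = 8836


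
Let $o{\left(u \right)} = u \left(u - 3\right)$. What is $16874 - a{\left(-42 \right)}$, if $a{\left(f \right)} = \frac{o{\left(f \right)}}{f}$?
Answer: $16919$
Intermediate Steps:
$o{\left(u \right)} = u \left(-3 + u\right)$
$a{\left(f \right)} = -3 + f$ ($a{\left(f \right)} = \frac{f \left(-3 + f\right)}{f} = -3 + f$)
$16874 - a{\left(-42 \right)} = 16874 - \left(-3 - 42\right) = 16874 - -45 = 16874 + 45 = 16919$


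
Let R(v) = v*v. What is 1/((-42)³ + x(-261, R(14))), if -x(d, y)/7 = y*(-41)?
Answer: -1/17836 ≈ -5.6066e-5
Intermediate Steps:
R(v) = v²
x(d, y) = 287*y (x(d, y) = -7*y*(-41) = -(-287)*y = 287*y)
1/((-42)³ + x(-261, R(14))) = 1/((-42)³ + 287*14²) = 1/(-74088 + 287*196) = 1/(-74088 + 56252) = 1/(-17836) = -1/17836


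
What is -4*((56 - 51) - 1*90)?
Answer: 340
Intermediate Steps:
-4*((56 - 51) - 1*90) = -4*(5 - 90) = -4*(-85) = 340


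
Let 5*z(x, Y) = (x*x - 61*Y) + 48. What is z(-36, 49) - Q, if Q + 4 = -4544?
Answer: 4219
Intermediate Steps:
z(x, Y) = 48/5 - 61*Y/5 + x²/5 (z(x, Y) = ((x*x - 61*Y) + 48)/5 = ((x² - 61*Y) + 48)/5 = (48 + x² - 61*Y)/5 = 48/5 - 61*Y/5 + x²/5)
Q = -4548 (Q = -4 - 4544 = -4548)
z(-36, 49) - Q = (48/5 - 61/5*49 + (⅕)*(-36)²) - 1*(-4548) = (48/5 - 2989/5 + (⅕)*1296) + 4548 = (48/5 - 2989/5 + 1296/5) + 4548 = -329 + 4548 = 4219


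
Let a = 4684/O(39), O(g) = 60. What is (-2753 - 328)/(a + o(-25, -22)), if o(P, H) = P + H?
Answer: -46215/466 ≈ -99.174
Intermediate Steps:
o(P, H) = H + P
a = 1171/15 (a = 4684/60 = 4684*(1/60) = 1171/15 ≈ 78.067)
(-2753 - 328)/(a + o(-25, -22)) = (-2753 - 328)/(1171/15 + (-22 - 25)) = -3081/(1171/15 - 47) = -3081/466/15 = -3081*15/466 = -46215/466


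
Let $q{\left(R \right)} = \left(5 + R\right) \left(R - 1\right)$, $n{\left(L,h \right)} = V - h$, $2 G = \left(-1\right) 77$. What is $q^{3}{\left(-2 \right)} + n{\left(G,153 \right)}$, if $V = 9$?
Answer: $-873$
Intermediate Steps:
$G = - \frac{77}{2}$ ($G = \frac{\left(-1\right) 77}{2} = \frac{1}{2} \left(-77\right) = - \frac{77}{2} \approx -38.5$)
$n{\left(L,h \right)} = 9 - h$
$q{\left(R \right)} = \left(-1 + R\right) \left(5 + R\right)$ ($q{\left(R \right)} = \left(5 + R\right) \left(-1 + R\right) = \left(-1 + R\right) \left(5 + R\right)$)
$q^{3}{\left(-2 \right)} + n{\left(G,153 \right)} = \left(-5 + \left(-2\right)^{2} + 4 \left(-2\right)\right)^{3} + \left(9 - 153\right) = \left(-5 + 4 - 8\right)^{3} + \left(9 - 153\right) = \left(-9\right)^{3} - 144 = -729 - 144 = -873$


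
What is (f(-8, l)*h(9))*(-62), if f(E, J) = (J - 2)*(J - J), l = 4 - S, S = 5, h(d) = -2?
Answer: 0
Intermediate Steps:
l = -1 (l = 4 - 1*5 = 4 - 5 = -1)
f(E, J) = 0 (f(E, J) = (-2 + J)*0 = 0)
(f(-8, l)*h(9))*(-62) = (0*(-2))*(-62) = 0*(-62) = 0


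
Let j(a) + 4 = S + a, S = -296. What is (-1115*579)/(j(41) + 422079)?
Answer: -129117/84364 ≈ -1.5305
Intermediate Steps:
j(a) = -300 + a (j(a) = -4 + (-296 + a) = -300 + a)
(-1115*579)/(j(41) + 422079) = (-1115*579)/((-300 + 41) + 422079) = -645585/(-259 + 422079) = -645585/421820 = -645585*1/421820 = -129117/84364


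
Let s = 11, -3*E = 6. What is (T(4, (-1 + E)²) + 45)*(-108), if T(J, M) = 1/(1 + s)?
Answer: -4869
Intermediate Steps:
E = -2 (E = -⅓*6 = -2)
T(J, M) = 1/12 (T(J, M) = 1/(1 + 11) = 1/12)
(T(4, (-1 + E)²) + 45)*(-108) = (1/12 + 45)*(-108) = (541/12)*(-108) = -4869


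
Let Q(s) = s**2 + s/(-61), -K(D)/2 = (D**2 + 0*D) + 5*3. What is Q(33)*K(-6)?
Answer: -6772392/61 ≈ -1.1102e+5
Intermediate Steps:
K(D) = -30 - 2*D**2 (K(D) = -2*((D**2 + 0*D) + 5*3) = -2*((D**2 + 0) + 15) = -2*(D**2 + 15) = -2*(15 + D**2) = -30 - 2*D**2)
Q(s) = s**2 - s/61 (Q(s) = s**2 + s*(-1/61) = s**2 - s/61)
Q(33)*K(-6) = (33*(-1/61 + 33))*(-30 - 2*(-6)**2) = (33*(2012/61))*(-30 - 2*36) = 66396*(-30 - 72)/61 = (66396/61)*(-102) = -6772392/61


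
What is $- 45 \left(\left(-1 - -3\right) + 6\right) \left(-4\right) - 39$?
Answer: $1401$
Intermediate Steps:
$- 45 \left(\left(-1 - -3\right) + 6\right) \left(-4\right) - 39 = - 45 \left(\left(-1 + 3\right) + 6\right) \left(-4\right) - 39 = - 45 \left(2 + 6\right) \left(-4\right) - 39 = - 45 \cdot 8 \left(-4\right) - 39 = \left(-45\right) \left(-32\right) - 39 = 1440 - 39 = 1401$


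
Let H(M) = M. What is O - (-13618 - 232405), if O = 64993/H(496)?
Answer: 122092401/496 ≈ 2.4615e+5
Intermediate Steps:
O = 64993/496 ≈ 131.03
O - (-13618 - 232405) = 64993/496 - (-13618 - 232405) = 64993/496 - 1*(-246023) = 64993/496 + 246023 = 122092401/496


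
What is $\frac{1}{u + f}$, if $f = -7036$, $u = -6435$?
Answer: $- \frac{1}{13471} \approx -7.4234 \cdot 10^{-5}$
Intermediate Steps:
$\frac{1}{u + f} = \frac{1}{-6435 - 7036} = \frac{1}{-13471} = - \frac{1}{13471}$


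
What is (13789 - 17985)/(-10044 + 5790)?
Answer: 2098/2127 ≈ 0.98637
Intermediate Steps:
(13789 - 17985)/(-10044 + 5790) = -4196/(-4254) = -4196*(-1/4254) = 2098/2127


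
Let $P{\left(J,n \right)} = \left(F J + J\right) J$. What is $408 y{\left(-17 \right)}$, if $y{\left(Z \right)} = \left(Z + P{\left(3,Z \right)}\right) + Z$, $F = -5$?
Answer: $-28560$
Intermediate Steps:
$P{\left(J,n \right)} = - 4 J^{2}$ ($P{\left(J,n \right)} = \left(- 5 J + J\right) J = - 4 J J = - 4 J^{2}$)
$y{\left(Z \right)} = -36 + 2 Z$ ($y{\left(Z \right)} = \left(Z - 4 \cdot 3^{2}\right) + Z = \left(Z - 36\right) + Z = \left(-36 + Z\right) + Z = -36 + 2 Z$)
$408 y{\left(-17 \right)} = 408 \left(-36 + 2 \left(-17\right)\right) = 408 \left(-36 - 34\right) = 408 \left(-70\right) = -28560$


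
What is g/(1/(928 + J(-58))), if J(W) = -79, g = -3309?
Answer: -2809341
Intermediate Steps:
g/(1/(928 + J(-58))) = -3309/(1/(928 - 79)) = -3309/(1/849) = -3309/1/849 = -3309*849 = -2809341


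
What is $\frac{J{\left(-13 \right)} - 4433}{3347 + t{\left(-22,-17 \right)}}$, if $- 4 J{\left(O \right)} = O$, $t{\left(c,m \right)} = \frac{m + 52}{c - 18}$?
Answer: $- \frac{35438}{26769} \approx -1.3238$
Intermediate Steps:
$t{\left(c,m \right)} = \frac{52 + m}{-18 + c}$
$J{\left(O \right)} = - \frac{O}{4}$
$\frac{J{\left(-13 \right)} - 4433}{3347 + t{\left(-22,-17 \right)}} = \frac{\left(- \frac{1}{4}\right) \left(-13\right) - 4433}{3347 + \frac{52 - 17}{-18 - 22}} = \frac{\frac{13}{4} - 4433}{3347 + \frac{1}{-40} \cdot 35} = - \frac{17719}{4 \left(3347 - \frac{7}{8}\right)} = - \frac{17719}{4 \cdot \frac{26769}{8}} = \left(- \frac{17719}{4}\right) \frac{8}{26769} = - \frac{35438}{26769}$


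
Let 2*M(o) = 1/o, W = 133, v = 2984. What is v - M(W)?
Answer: 793743/266 ≈ 2984.0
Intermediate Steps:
M(o) = 1/(2*o)
v - M(W) = 2984 - 1/(2*133) = 2984 - 1*1/266 = 2984 - 1/266 = 793743/266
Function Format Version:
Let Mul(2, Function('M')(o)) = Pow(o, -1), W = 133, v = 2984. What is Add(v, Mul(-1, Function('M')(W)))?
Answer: Rational(793743, 266) ≈ 2984.0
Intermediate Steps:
Function('M')(o) = Mul(Rational(1, 2), Pow(o, -1))
Add(v, Mul(-1, Function('M')(W))) = Add(2984, Mul(-1, Mul(Rational(1, 2), Pow(133, -1)))) = Add(2984, Mul(-1, Mul(Rational(1, 2), Rational(1, 133)))) = Add(2984, Mul(-1, Rational(1, 266))) = Add(2984, Rational(-1, 266)) = Rational(793743, 266)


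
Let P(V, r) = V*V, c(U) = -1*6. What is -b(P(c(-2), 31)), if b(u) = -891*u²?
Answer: 1154736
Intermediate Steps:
c(U) = -6
P(V, r) = V²
-b(P(c(-2), 31)) = -(-891)*((-6)²)² = -(-891)*36² = -(-891)*1296 = -1*(-1154736) = 1154736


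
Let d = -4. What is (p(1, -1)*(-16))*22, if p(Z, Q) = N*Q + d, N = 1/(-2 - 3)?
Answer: 6688/5 ≈ 1337.6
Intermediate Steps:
N = -1/5 (N = 1/(-5) = -1/5 ≈ -0.20000)
p(Z, Q) = -4 - Q/5 (p(Z, Q) = -Q/5 - 4 = -4 - Q/5)
(p(1, -1)*(-16))*22 = ((-4 - 1/5*(-1))*(-16))*22 = ((-4 + 1/5)*(-16))*22 = -19/5*(-16)*22 = (304/5)*22 = 6688/5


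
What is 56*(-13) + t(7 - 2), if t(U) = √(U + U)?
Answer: -728 + √10 ≈ -724.84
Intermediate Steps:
t(U) = √2*√U (t(U) = √(2*U) = √2*√U)
56*(-13) + t(7 - 2) = 56*(-13) + √2*√(7 - 2) = -728 + √2*√5 = -728 + √10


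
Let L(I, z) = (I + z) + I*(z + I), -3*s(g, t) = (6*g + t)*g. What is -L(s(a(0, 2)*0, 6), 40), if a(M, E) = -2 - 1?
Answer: -40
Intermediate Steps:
a(M, E) = -3
s(g, t) = -g*(t + 6*g)/3 (s(g, t) = -(6*g + t)*g/3 = -(t + 6*g)*g/3 = -g*(t + 6*g)/3)
L(I, z) = I + z + I*(I + z) (L(I, z) = (I + z) + I*(I + z) = I + z + I*(I + z))
-L(s(a(0, 2)*0, 6), 40) = -(-(-3*0)*(6 + 6*(-3*0))/3 + 40 + (-(-3*0)*(6 + 6*(-3*0))/3)² - (-3*0)*(6 + 6*(-3*0))/3*40) = -(-⅓*0*(6 + 6*0) + 40 + (-⅓*0*(6 + 6*0))² - ⅓*0*(6 + 6*0)*40) = -(-⅓*0*(6 + 0) + 40 + (-⅓*0*(6 + 0))² - ⅓*0*(6 + 0)*40) = -(-⅓*0*6 + 40 + (-⅓*0*6)² - ⅓*0*6*40) = -(0 + 40 + 0² + 0*40) = -(0 + 40 + 0 + 0) = -1*40 = -40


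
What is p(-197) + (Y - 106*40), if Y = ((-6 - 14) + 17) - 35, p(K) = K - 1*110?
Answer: -4585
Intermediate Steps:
p(K) = -110 + K (p(K) = K - 110 = -110 + K)
Y = -38 (Y = (-20 + 17) - 35 = -3 - 35 = -38)
p(-197) + (Y - 106*40) = (-110 - 197) + (-38 - 106*40) = -307 + (-38 - 4240) = -307 - 4278 = -4585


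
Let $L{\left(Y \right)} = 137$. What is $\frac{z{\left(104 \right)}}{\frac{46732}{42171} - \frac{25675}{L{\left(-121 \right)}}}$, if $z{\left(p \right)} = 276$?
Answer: $- \frac{1594569852}{1076338141} \approx -1.4815$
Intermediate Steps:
$\frac{z{\left(104 \right)}}{\frac{46732}{42171} - \frac{25675}{L{\left(-121 \right)}}} = \frac{276}{\frac{46732}{42171} - \frac{25675}{137}} = \frac{276}{- \frac{1076338141}{5777427}} = 276 \left(- \frac{5777427}{1076338141}\right) = - \frac{1594569852}{1076338141}$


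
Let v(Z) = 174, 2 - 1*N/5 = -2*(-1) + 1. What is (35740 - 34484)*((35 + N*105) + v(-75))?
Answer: -396896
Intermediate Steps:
N = -5 (N = 10 - 5*(-2*(-1) + 1) = 10 - 5*(2 + 1) = 10 - 5*3 = 10 - 15 = -5)
(35740 - 34484)*((35 + N*105) + v(-75)) = (35740 - 34484)*((35 - 5*105) + 174) = 1256*((35 - 525) + 174) = 1256*(-490 + 174) = 1256*(-316) = -396896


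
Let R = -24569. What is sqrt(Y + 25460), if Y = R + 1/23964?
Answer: 5*sqrt(5116775307)/11982 ≈ 29.850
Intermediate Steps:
Y = -588771515/23964 (Y = -24569 + 1/23964 = -588771515/23964 ≈ -24569.)
sqrt(Y + 25460) = sqrt(-588771515/23964 + 25460) = sqrt(21351925/23964) = 5*sqrt(5116775307)/11982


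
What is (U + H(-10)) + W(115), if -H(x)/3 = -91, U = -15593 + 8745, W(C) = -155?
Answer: -6730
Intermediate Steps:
U = -6848
H(x) = 273 (H(x) = -3*(-91) = 273)
(U + H(-10)) + W(115) = (-6848 + 273) - 155 = -6575 - 155 = -6730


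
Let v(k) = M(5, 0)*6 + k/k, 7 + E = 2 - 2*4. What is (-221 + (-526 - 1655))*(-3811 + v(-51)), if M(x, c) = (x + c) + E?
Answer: 9266916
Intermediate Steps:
E = -13 (E = -7 + (2 - 2*4) = -7 + (2 - 8) = -7 - 6 = -13)
M(x, c) = -13 + c + x (M(x, c) = (x + c) - 13 = (c + x) - 13 = -13 + c + x)
v(k) = -47 (v(k) = (-13 + 0 + 5)*6 + k/k = -8*6 + 1 = -48 + 1 = -47)
(-221 + (-526 - 1655))*(-3811 + v(-51)) = (-221 + (-526 - 1655))*(-3811 - 47) = (-221 - 2181)*(-3858) = -2402*(-3858) = 9266916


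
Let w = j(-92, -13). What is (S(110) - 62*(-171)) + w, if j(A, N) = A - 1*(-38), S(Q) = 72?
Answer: 10620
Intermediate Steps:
j(A, N) = 38 + A (j(A, N) = A + 38 = 38 + A)
w = -54 (w = 38 - 92 = -54)
(S(110) - 62*(-171)) + w = (72 - 62*(-171)) - 54 = (72 + 10602) - 54 = 10674 - 54 = 10620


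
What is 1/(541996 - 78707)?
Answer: 1/463289 ≈ 2.1585e-6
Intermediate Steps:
1/(541996 - 78707) = 1/463289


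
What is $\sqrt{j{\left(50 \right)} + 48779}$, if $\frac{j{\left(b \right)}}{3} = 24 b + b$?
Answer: $\sqrt{52529} \approx 229.19$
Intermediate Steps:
$j{\left(b \right)} = 75 b$ ($j{\left(b \right)} = 3 \left(24 b + b\right) = 3 \cdot 25 b = 75 b$)
$\sqrt{j{\left(50 \right)} + 48779} = \sqrt{75 \cdot 50 + 48779} = \sqrt{3750 + 48779} = \sqrt{52529}$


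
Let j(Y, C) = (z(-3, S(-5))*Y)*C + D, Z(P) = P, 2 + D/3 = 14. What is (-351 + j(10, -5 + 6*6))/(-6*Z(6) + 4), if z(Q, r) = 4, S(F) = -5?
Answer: -925/32 ≈ -28.906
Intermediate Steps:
D = 36 (D = -6 + 3*14 = -6 + 42 = 36)
j(Y, C) = 36 + 4*C*Y (j(Y, C) = (4*Y)*C + 36 = 4*C*Y + 36 = 36 + 4*C*Y)
(-351 + j(10, -5 + 6*6))/(-6*Z(6) + 4) = (-351 + (36 + 4*(-5 + 6*6)*10))/(-6*6 + 4) = (-351 + (36 + 4*(-5 + 36)*10))/(-36 + 4) = (-351 + (36 + 4*31*10))/(-32) = (-351 + (36 + 1240))*(-1/32) = (-351 + 1276)*(-1/32) = 925*(-1/32) = -925/32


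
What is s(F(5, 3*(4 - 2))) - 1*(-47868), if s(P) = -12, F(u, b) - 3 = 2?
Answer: 47856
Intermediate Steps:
F(u, b) = 5 (F(u, b) = 3 + 2 = 5)
s(F(5, 3*(4 - 2))) - 1*(-47868) = -12 - 1*(-47868) = -12 + 47868 = 47856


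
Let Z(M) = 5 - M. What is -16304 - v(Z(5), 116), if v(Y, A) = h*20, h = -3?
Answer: -16244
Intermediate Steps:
v(Y, A) = -60 (v(Y, A) = -3*20 = -60)
-16304 - v(Z(5), 116) = -16304 - 1*(-60) = -16304 + 60 = -16244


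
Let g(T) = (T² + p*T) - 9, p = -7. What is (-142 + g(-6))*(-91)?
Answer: 6643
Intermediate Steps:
g(T) = -9 + T² - 7*T (g(T) = (T² - 7*T) - 9 = -9 + T² - 7*T)
(-142 + g(-6))*(-91) = (-142 + (-9 + (-6)² - 7*(-6)))*(-91) = (-142 + (-9 + 36 + 42))*(-91) = (-142 + 69)*(-91) = -73*(-91) = 6643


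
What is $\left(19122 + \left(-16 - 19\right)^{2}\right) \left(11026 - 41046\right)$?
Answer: $-610816940$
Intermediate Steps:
$\left(19122 + \left(-16 - 19\right)^{2}\right) \left(11026 - 41046\right) = \left(19122 + \left(-35\right)^{2}\right) \left(-30020\right) = \left(19122 + 1225\right) \left(-30020\right) = 20347 \left(-30020\right) = -610816940$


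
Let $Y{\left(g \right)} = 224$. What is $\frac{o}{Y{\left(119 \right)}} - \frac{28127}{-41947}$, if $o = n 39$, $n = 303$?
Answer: $\frac{501988147}{9396128} \approx 53.425$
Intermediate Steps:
$o = 11817$ ($o = 303 \cdot 39 = 11817$)
$\frac{o}{Y{\left(119 \right)}} - \frac{28127}{-41947} = \frac{11817}{224} - \frac{28127}{-41947} = 11817 \cdot \frac{1}{224} - - \frac{28127}{41947} = \frac{11817}{224} + \frac{28127}{41947} = \frac{501988147}{9396128}$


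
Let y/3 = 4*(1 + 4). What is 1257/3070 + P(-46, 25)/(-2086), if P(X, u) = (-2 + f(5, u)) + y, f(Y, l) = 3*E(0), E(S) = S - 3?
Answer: 88274/228715 ≈ 0.38596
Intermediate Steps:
E(S) = -3 + S
y = 60 (y = 3*(4*(1 + 4)) = 3*(4*5) = 3*20 = 60)
f(Y, l) = -9 (f(Y, l) = 3*(-3 + 0) = 3*(-3) = -9)
P(X, u) = 49 (P(X, u) = (-2 - 9) + 60 = -11 + 60 = 49)
1257/3070 + P(-46, 25)/(-2086) = 1257/3070 + 49/(-2086) = 1257*(1/3070) + 49*(-1/2086) = 1257/3070 - 7/298 = 88274/228715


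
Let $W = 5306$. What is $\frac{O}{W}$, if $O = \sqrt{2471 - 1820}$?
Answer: $\frac{\sqrt{651}}{5306} \approx 0.0048086$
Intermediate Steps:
$O = \sqrt{651}$ ($O = \sqrt{2471 + \left(-2360 + 540\right)} = \sqrt{2471 - 1820} = \sqrt{651} \approx 25.515$)
$\frac{O}{W} = \frac{\sqrt{651}}{5306}$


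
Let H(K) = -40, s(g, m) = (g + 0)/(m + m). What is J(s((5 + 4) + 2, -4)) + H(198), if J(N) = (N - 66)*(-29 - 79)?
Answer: 14473/2 ≈ 7236.5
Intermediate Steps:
s(g, m) = g/(2*m) (s(g, m) = g/((2*m)) = g*(1/(2*m)) = g/(2*m))
J(N) = 7128 - 108*N (J(N) = (-66 + N)*(-108) = 7128 - 108*N)
J(s((5 + 4) + 2, -4)) + H(198) = (7128 - 54*((5 + 4) + 2)/(-4)) - 40 = (7128 - 54*(9 + 2)*(-1)/4) - 40 = (7128 - 54*11*(-1)/4) - 40 = (7128 - 108*(-11/8)) - 40 = (7128 + 297/2) - 40 = 14553/2 - 40 = 14473/2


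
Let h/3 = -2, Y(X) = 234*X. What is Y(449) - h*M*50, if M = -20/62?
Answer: 3254046/31 ≈ 1.0497e+5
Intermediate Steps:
M = -10/31 (M = -20*1/62 = -10/31 ≈ -0.32258)
h = -6 (h = 3*(-2) = -6)
Y(449) - h*M*50 = 234*449 - (-6*(-10/31))*50 = 105066 - 60*50/31 = 105066 - 1*3000/31 = 105066 - 3000/31 = 3254046/31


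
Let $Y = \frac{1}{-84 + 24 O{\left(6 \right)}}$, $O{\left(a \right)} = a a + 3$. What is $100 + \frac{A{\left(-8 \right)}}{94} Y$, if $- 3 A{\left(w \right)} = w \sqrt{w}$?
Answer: $100 + \frac{2 i \sqrt{2}}{30033} \approx 100.0 + 9.4177 \cdot 10^{-5} i$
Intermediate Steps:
$A{\left(w \right)} = - \frac{w^{\frac{3}{2}}}{3}$ ($A{\left(w \right)} = - \frac{w \sqrt{w}}{3} = - \frac{w^{\frac{3}{2}}}{3}$)
$O{\left(a \right)} = 3 + a^{2}$ ($O{\left(a \right)} = a^{2} + 3 = 3 + a^{2}$)
$Y = \frac{1}{852}$ ($Y = \frac{1}{-84 + 24 \left(3 + 6^{2}\right)} = \frac{1}{-84 + 24 \left(3 + 36\right)} = \frac{1}{-84 + 24 \cdot 39} = \frac{1}{-84 + 936} = \frac{1}{852} \approx 0.0011737$)
$100 + \frac{A{\left(-8 \right)}}{94} Y = 100 + \frac{\left(- \frac{1}{3}\right) \left(-8\right)^{\frac{3}{2}}}{94} \cdot \frac{1}{852} = 100 + - \frac{\left(-16\right) i \sqrt{2}}{3} \cdot \frac{1}{94} \cdot \frac{1}{852} = 100 + \frac{16 i \sqrt{2}}{3} \cdot \frac{1}{94} \cdot \frac{1}{852} = 100 + \frac{8 i \sqrt{2}}{141} \cdot \frac{1}{852} = 100 + \frac{2 i \sqrt{2}}{30033}$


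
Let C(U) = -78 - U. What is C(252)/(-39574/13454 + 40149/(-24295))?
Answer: 26966356725/375403744 ≈ 71.833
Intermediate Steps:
C(252)/(-39574/13454 + 40149/(-24295)) = (-78 - 1*252)/(-39574/13454 + 40149/(-24295)) = (-78 - 252)/(-39574*1/13454 + 40149*(-1/24295)) = -330/(-19787/6727 - 40149/24295) = -330/(-750807488/163432465) = -330*(-163432465/750807488) = 26966356725/375403744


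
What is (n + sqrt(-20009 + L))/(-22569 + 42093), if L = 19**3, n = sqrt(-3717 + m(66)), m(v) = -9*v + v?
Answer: I*(sqrt(4245) + 5*sqrt(526))/19524 ≈ 0.0092106*I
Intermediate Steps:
m(v) = -8*v
n = I*sqrt(4245) (n = sqrt(-3717 - 8*66) = sqrt(-3717 - 528) = sqrt(-4245) = I*sqrt(4245) ≈ 65.154*I)
L = 6859
(n + sqrt(-20009 + L))/(-22569 + 42093) = (I*sqrt(4245) + sqrt(-20009 + 6859))/(-22569 + 42093) = (I*sqrt(4245) + sqrt(-13150))/19524 = (I*sqrt(4245) + 5*I*sqrt(526))*(1/19524) = I*sqrt(4245)/19524 + 5*I*sqrt(526)/19524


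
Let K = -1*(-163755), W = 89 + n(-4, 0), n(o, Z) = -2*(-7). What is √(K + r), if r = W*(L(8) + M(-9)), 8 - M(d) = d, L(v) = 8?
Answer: √166330 ≈ 407.84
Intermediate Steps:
n(o, Z) = 14
M(d) = 8 - d
W = 103 (W = 89 + 14 = 103)
K = 163755
r = 2575 (r = 103*(8 + (8 - 1*(-9))) = 103*(8 + (8 + 9)) = 103*(8 + 17) = 103*25 = 2575)
√(K + r) = √(163755 + 2575) = √166330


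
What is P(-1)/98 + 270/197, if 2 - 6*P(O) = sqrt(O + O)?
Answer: 79577/57918 - I*sqrt(2)/588 ≈ 1.374 - 0.0024051*I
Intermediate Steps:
P(O) = 1/3 - sqrt(2)*sqrt(O)/6 (P(O) = 1/3 - sqrt(O + O)/6 = 1/3 - sqrt(2)*sqrt(O)/6)
P(-1)/98 + 270/197 = (1/3 - sqrt(2)*sqrt(-1)/6)/98 + 270/197 = (1/3 - sqrt(2)*I/6)*(1/98) + 270*(1/197) = (1/3 - I*sqrt(2)/6)*(1/98) + 270/197 = (1/294 - I*sqrt(2)/588) + 270/197 = 79577/57918 - I*sqrt(2)/588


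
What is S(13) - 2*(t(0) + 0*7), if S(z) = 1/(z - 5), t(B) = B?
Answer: ⅛ ≈ 0.12500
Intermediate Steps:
S(z) = 1/(-5 + z)
S(13) - 2*(t(0) + 0*7) = 1/(-5 + 13) - 2*(0 + 0*7) = 1/8 - 2*(0 + 0) = ⅛ - 2*0 = ⅛ + 0 = ⅛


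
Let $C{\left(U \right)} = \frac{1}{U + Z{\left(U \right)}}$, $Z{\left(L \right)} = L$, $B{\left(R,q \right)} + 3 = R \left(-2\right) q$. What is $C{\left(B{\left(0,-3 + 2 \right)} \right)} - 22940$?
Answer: $- \frac{137641}{6} \approx -22940.0$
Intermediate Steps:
$B{\left(R,q \right)} = -3 - 2 R q$ ($B{\left(R,q \right)} = -3 + R \left(-2\right) q = -3 + - 2 R q = -3 - 2 R q$)
$C{\left(U \right)} = \frac{1}{2 U}$ ($C{\left(U \right)} = \frac{1}{U + U} = \frac{1}{2 U}$)
$C{\left(B{\left(0,-3 + 2 \right)} \right)} - 22940 = \frac{1}{2 \left(-3 - 0 \left(-3 + 2\right)\right)} - 22940 = \frac{1}{2 \left(-3 - 0 \left(-1\right)\right)} - 22940 = \frac{1}{2 \left(-3 + 0\right)} - 22940 = \frac{1}{2 \left(-3\right)} - 22940 = \frac{1}{2} \left(- \frac{1}{3}\right) - 22940 = - \frac{1}{6} - 22940 = - \frac{137641}{6}$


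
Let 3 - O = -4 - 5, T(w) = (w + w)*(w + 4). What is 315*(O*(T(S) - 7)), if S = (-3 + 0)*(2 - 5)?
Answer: 858060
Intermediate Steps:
S = 9 (S = -3*(-3) = 9)
T(w) = 2*w*(4 + w) (T(w) = (2*w)*(4 + w) = 2*w*(4 + w))
O = 12 (O = 3 - (-4 - 5) = 3 - 1*(-9) = 3 + 9 = 12)
315*(O*(T(S) - 7)) = 315*(12*(2*9*(4 + 9) - 7)) = 315*(12*(2*9*13 - 7)) = 315*(12*(234 - 7)) = 315*(12*227) = 315*2724 = 858060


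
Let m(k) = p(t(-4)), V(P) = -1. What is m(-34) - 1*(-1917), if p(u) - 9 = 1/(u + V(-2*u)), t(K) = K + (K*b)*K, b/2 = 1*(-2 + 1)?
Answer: 71261/37 ≈ 1926.0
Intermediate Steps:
b = -2 (b = 2*(1*(-2 + 1)) = 2*(1*(-1)) = 2*(-1) = -2)
t(K) = K - 2*K² (t(K) = K + (K*(-2))*K = K + (-2*K)*K = K - 2*K²)
p(u) = 9 + 1/(-1 + u) (p(u) = 9 + 1/(u - 1) = 9 + 1/(-1 + u))
m(k) = 332/37 (m(k) = (-8 + 9*(-4*(1 - 2*(-4))))/(-1 - 4*(1 - 2*(-4))) = (-8 + 9*(-4*(1 + 8)))/(-1 - 4*(1 + 8)) = (-8 + 9*(-4*9))/(-1 - 4*9) = (-8 + 9*(-36))/(-1 - 36) = (-8 - 324)/(-37) = -1/37*(-332) = 332/37)
m(-34) - 1*(-1917) = 332/37 - 1*(-1917) = 332/37 + 1917 = 71261/37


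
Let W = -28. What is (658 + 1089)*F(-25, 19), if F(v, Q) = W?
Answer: -48916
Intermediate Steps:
F(v, Q) = -28
(658 + 1089)*F(-25, 19) = (658 + 1089)*(-28) = 1747*(-28) = -48916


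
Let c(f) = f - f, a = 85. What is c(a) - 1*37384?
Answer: -37384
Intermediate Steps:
c(f) = 0
c(a) - 1*37384 = 0 - 1*37384 = 0 - 37384 = -37384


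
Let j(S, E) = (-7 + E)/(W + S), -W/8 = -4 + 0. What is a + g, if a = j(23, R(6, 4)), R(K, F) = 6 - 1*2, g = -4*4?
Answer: -883/55 ≈ -16.055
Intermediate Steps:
W = 32 (W = -8*(-4 + 0) = -8*(-4) = 32)
g = -16
R(K, F) = 4 (R(K, F) = 6 - 2 = 4)
j(S, E) = (-7 + E)/(32 + S)
a = -3/55 (a = (-7 + 4)/(32 + 23) = -3/55 ≈ -0.054545)
a + g = -3/55 - 16 = -883/55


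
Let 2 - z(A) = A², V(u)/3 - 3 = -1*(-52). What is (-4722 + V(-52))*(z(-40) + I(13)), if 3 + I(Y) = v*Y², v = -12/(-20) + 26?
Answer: -65948904/5 ≈ -1.3190e+7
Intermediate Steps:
v = 133/5 (v = -12*(-1/20) + 26 = ⅗ + 26 = 133/5 ≈ 26.600)
I(Y) = -3 + 133*Y²/5
V(u) = 165 (V(u) = 9 + 3*(-1*(-52)) = 9 + 3*52 = 9 + 156 = 165)
z(A) = 2 - A²
(-4722 + V(-52))*(z(-40) + I(13)) = (-4722 + 165)*((2 - 1*(-40)²) + (-3 + (133/5)*13²)) = -4557*((2 - 1*1600) + (-3 + (133/5)*169)) = -4557*((2 - 1600) + (-3 + 22477/5)) = -4557*(-1598 + 22462/5) = -4557*14472/5 = -65948904/5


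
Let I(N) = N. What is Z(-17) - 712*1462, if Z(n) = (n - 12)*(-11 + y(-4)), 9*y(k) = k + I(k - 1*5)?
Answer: -9365248/9 ≈ -1.0406e+6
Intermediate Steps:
y(k) = -5/9 + 2*k/9 (y(k) = (k + (k - 1*5))/9 = (k + (k - 5))/9 = (k + (-5 + k))/9 = (-5 + 2*k)/9 = -5/9 + 2*k/9)
Z(n) = 448/3 - 112*n/9 (Z(n) = (n - 12)*(-11 + (-5/9 + (2/9)*(-4))) = (-12 + n)*(-11 + (-5/9 - 8/9)) = (-12 + n)*(-11 - 13/9) = (-12 + n)*(-112/9) = 448/3 - 112*n/9)
Z(-17) - 712*1462 = (448/3 - 112/9*(-17)) - 712*1462 = (448/3 + 1904/9) - 1040944 = 3248/9 - 1040944 = -9365248/9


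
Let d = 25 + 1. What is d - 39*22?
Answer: -832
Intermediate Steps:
d = 26
d - 39*22 = 26 - 39*22 = 26 - 858 = -832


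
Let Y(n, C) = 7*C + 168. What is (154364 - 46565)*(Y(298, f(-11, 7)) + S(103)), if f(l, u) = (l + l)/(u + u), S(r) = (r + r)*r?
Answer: 2304203625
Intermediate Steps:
S(r) = 2*r² (S(r) = (2*r)*r = 2*r²)
f(l, u) = l/u (f(l, u) = (2*l)/((2*u)) = (2*l)*(1/(2*u)) = l/u)
Y(n, C) = 168 + 7*C
(154364 - 46565)*(Y(298, f(-11, 7)) + S(103)) = (154364 - 46565)*((168 + 7*(-11/7)) + 2*103²) = 107799*((168 + 7*(-11*⅐)) + 2*10609) = 107799*((168 + 7*(-11/7)) + 21218) = 107799*((168 - 11) + 21218) = 107799*(157 + 21218) = 107799*21375 = 2304203625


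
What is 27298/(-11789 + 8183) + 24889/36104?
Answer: -447908629/65095512 ≈ -6.8808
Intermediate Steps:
27298/(-11789 + 8183) + 24889/36104 = 27298/(-3606) + 24889*(1/36104) = 27298*(-1/3606) + 24889/36104 = -13649/1803 + 24889/36104 = -447908629/65095512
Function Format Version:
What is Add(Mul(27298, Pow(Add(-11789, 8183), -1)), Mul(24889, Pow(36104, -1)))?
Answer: Rational(-447908629, 65095512) ≈ -6.8808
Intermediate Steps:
Add(Mul(27298, Pow(Add(-11789, 8183), -1)), Mul(24889, Pow(36104, -1))) = Add(Mul(27298, Pow(-3606, -1)), Mul(24889, Rational(1, 36104))) = Add(Mul(27298, Rational(-1, 3606)), Rational(24889, 36104)) = Add(Rational(-13649, 1803), Rational(24889, 36104)) = Rational(-447908629, 65095512)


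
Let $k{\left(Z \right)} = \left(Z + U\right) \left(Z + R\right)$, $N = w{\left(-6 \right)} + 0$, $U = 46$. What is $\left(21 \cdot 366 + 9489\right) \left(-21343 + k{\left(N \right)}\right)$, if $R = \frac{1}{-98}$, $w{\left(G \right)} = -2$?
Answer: $- \frac{18036171675}{49} \approx -3.6808 \cdot 10^{8}$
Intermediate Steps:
$R = - \frac{1}{98} \approx -0.010204$
$N = -2$ ($N = -2 + 0 = -2$)
$k{\left(Z \right)} = \left(46 + Z\right) \left(- \frac{1}{98} + Z\right)$ ($k{\left(Z \right)} = \left(Z + 46\right) \left(Z - \frac{1}{98}\right) = \left(46 + Z\right) \left(- \frac{1}{98} + Z\right)$)
$\left(21 \cdot 366 + 9489\right) \left(-21343 + k{\left(N \right)}\right) = \left(21 \cdot 366 + 9489\right) \left(-21343 + \left(- \frac{23}{49} + \left(-2\right)^{2} + \frac{4507}{98} \left(-2\right)\right)\right) = \left(7686 + 9489\right) \left(-21343 - \frac{4334}{49}\right) = 17175 \left(-21343 - \frac{4334}{49}\right) = 17175 \left(- \frac{1050141}{49}\right) = - \frac{18036171675}{49}$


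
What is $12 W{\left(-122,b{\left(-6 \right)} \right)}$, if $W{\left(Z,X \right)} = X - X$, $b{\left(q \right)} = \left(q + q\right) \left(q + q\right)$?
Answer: $0$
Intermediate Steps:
$b{\left(q \right)} = 4 q^{2}$ ($b{\left(q \right)} = 2 q 2 q = 4 q^{2}$)
$W{\left(Z,X \right)} = 0$
$12 W{\left(-122,b{\left(-6 \right)} \right)} = 12 \cdot 0 = 0$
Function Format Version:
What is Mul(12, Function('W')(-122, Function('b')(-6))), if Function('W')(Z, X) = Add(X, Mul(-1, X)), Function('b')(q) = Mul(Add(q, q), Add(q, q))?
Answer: 0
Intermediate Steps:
Function('b')(q) = Mul(4, Pow(q, 2)) (Function('b')(q) = Mul(Mul(2, q), Mul(2, q)) = Mul(4, Pow(q, 2)))
Function('W')(Z, X) = 0
Mul(12, Function('W')(-122, Function('b')(-6))) = Mul(12, 0) = 0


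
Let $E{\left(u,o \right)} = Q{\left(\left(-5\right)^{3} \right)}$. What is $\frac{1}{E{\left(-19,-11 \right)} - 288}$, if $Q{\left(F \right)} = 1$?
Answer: $- \frac{1}{287} \approx -0.0034843$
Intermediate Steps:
$E{\left(u,o \right)} = 1$
$\frac{1}{E{\left(-19,-11 \right)} - 288} = \frac{1}{1 - 288} = \frac{1}{-287} = - \frac{1}{287}$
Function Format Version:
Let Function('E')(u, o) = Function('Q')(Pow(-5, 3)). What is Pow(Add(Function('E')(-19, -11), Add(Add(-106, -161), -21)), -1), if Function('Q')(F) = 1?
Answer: Rational(-1, 287) ≈ -0.0034843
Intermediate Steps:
Function('E')(u, o) = 1
Pow(Add(Function('E')(-19, -11), Add(Add(-106, -161), -21)), -1) = Pow(Add(1, Add(Add(-106, -161), -21)), -1) = Pow(Add(1, Add(-267, -21)), -1) = Pow(Add(1, -288), -1) = Pow(-287, -1) = Rational(-1, 287)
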